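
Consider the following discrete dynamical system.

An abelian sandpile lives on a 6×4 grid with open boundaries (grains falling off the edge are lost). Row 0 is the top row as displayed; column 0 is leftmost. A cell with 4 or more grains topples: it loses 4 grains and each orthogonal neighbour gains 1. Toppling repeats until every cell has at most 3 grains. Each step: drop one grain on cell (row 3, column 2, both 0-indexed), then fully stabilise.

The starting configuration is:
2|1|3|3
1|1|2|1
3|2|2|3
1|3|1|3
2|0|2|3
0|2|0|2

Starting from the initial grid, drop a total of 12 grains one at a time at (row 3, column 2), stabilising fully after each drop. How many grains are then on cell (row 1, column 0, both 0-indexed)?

step 0: 2|1|3|3
1|1|2|1
3|2|2|3
1|3|1|3
2|0|2|3
0|2|0|2
step 1: 2|1|3|3
1|1|2|1
3|2|2|3
1|3|2|3
2|0|2|3
0|2|0|2
step 2: 2|1|3|3
1|1|2|1
3|2|2|3
1|3|3|3
2|0|2|3
0|2|0|2
step 3: 2|1|3|3
2|2|3|2
0|1|2|1
3|2|0|3
2|2|1|1
0|2|1|3
step 4: 2|1|3|3
2|2|3|2
0|1|2|1
3|2|1|3
2|2|1|1
0|2|1|3
step 5: 2|1|3|3
2|2|3|2
0|1|2|1
3|2|2|3
2|2|1|1
0|2|1|3
step 6: 2|1|3|3
2|2|3|2
0|1|2|1
3|2|3|3
2|2|1|1
0|2|1|3
step 7: 2|1|3|3
2|2|3|2
0|1|3|2
3|3|1|0
2|2|2|2
0|2|1|3
step 8: 2|1|3|3
2|2|3|2
0|1|3|2
3|3|2|0
2|2|2|2
0|2|1|3
step 9: 2|1|3|3
2|2|3|2
0|1|3|2
3|3|3|0
2|2|2|2
0|2|1|3
step 10: 2|2|1|1
2|3|2|1
1|3|2|0
0|1|2|2
3|3|3|2
0|2|1|3
step 11: 2|2|1|1
2|3|2|1
1|3|2|0
0|1|3|2
3|3|3|2
0|2|1|3
step 12: 2|2|1|1
2|3|2|1
1|3|3|0
1|3|1|3
0|1|1|3
1|3|2|3

2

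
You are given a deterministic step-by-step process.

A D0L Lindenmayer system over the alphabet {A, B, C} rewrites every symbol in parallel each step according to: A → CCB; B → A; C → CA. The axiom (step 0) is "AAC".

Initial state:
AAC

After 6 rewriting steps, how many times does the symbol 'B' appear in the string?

t=0: AAC
t=1: CCBCCBCA
t=2: CACAACACAACACCB
t=3: CACCBCACCBCCBCACCBCACCBCCBCACCBCACAA
t=4: CACCBCACAACACCBCACAACACAACACCBCACAACACCBCACAACACAACACCBCACAACACCBCACCBCCB
t=5: CACCBCACAACACCBCACCBCCBCACCBCACAACACCBCACCBCCBCACCBCACCBCC…CBCACCBCCBCACCBCACAACACCBCACCBCCBCACCBCACAACACCBCACAACACAA  (len 166)
t=6: CACCBCACAACACCBCACCBCCBCACCBCACAACACCBCACAACACAACACCBCACAA…ACCBCACAACACCBCACCBCCBCACCBCACAACACCBCACCBCCBCACCBCACCBCCB  (len 349)

45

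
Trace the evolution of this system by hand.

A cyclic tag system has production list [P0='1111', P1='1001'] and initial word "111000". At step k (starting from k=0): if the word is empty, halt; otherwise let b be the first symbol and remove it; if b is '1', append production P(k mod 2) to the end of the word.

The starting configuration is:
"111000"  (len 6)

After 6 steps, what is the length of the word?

12

gen 0: "111000"  (len 6)
gen 1: "110001111"  (len 9)
gen 2: "100011111001"  (len 12)
gen 3: "000111110011111"  (len 15)
gen 4: "00111110011111"  (len 14)
gen 5: "0111110011111"  (len 13)
gen 6: "111110011111"  (len 12)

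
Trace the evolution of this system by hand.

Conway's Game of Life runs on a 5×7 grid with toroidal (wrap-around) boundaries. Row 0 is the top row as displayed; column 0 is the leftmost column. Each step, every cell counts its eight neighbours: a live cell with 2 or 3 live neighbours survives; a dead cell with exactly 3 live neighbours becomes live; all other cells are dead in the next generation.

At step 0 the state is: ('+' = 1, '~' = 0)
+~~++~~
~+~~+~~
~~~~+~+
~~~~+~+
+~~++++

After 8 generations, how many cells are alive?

8

step 0: +~~++~~
~+~~+~~
~~~~+~+
~~~~+~+
+~~++++
step 1: +++~~~~
+~~~+~~
+~~++~~
~~~~~~~
+~~~~~~
step 2: +~~~~~+
+~+~+~+
~~~++~~
~~~~~~~
+~~~~~~
step 3: ~~~~~+~
++~~+~+
~~~+++~
~~~~~~~
+~~~~~+
step 4: ~+~~~+~
+~~+~~+
+~~++++
~~~~+++
~~~~~~+
step 5: ~~~~~+~
~+++~~~
~~~+~~~
~~~+~~~
+~~~+~+
step 6: +++++++
~~+++~~
~~~++~~
~~~++~~
~~~~+++
step 7: ++~~~~~
+~~~~~+
~~~~~+~
~~~~~~~
~+~~~~~
step 8: ~+~~~~+
++~~~~+
~~~~~~+
~~~~~~~
++~~~~~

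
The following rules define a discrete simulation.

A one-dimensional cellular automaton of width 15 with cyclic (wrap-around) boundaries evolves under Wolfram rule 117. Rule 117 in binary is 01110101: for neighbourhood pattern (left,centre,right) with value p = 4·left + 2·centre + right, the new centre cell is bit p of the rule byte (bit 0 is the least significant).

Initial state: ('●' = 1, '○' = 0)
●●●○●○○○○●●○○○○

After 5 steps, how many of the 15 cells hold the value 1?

0) ●●●○●○○○○●●○○○○
1) ○○●●●●●●○○●●●●○
2) ●○○○○○○●●○○○○●●
3) ●●●●●●○○●●●●○○○
4) ○○○○○●●○○○○●●●○
5) ●●●●○○●●●●○○○●●

10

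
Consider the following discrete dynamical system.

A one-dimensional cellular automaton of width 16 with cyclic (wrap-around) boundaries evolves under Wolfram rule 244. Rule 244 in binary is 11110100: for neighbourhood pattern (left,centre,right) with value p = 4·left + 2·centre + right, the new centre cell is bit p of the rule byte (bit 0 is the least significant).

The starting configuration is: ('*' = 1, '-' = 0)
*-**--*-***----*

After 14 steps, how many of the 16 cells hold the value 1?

t=0: *-**--*-***----*
t=1: **-**-**-***----
t=2: -**-**-**-***---
t=3: --**-**-**-***--
t=4: ---**-**-**-***-
t=5: ----**-**-**-***
t=6: *----**-**-**-**
t=7: **----**-**-**-*
t=8: ***----**-**-**-
t=9: -***----**-**-**
t=10: *-***----**-**-*
t=11: **-***----**-**-
t=12: -**-***----**-**
t=13: *-**-***----**-*
t=14: **-**-***----**-

9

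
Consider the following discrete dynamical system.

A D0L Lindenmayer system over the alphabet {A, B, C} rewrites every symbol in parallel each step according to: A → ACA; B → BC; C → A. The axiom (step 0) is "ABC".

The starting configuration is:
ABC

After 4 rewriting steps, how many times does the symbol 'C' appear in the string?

21

t=0: ABC
t=1: ACABCA
t=2: ACAAACABCAACA
t=3: ACAAACAACAACAAACABCAACAACAAACA
t=4: ACAAACAACAACAAACAACAAACAACAAACAACAACAAACABCAACAACAAACAACAAACAACAACAAACA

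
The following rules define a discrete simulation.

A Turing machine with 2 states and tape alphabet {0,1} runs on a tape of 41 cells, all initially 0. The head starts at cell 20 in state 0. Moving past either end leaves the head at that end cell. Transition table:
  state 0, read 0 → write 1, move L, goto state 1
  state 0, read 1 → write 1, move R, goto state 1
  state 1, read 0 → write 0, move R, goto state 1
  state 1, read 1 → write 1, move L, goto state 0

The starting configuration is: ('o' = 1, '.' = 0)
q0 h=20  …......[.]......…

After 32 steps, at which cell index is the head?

t=0: q0 h=20  …......[.]......…
t=1: q1 h=19  …......[.]o.....…
t=2: q1 h=20  …......[o]......…
t=3: q0 h=19  …......[.]o.....…
t=4: q1 h=18  …......[.]oo....…
t=5: q1 h=19  …......[o]o.....…
t=6: q0 h=18  …......[.]oo....…
t=7: q1 h=17  …......[.]ooo...…
t=8: q1 h=18  …......[o]oo....…
t=9: q0 h=17  …......[.]ooo...…
t=10: q1 h=16  …......[.]oooo..…
t=11: q1 h=17  …......[o]ooo...…
t=12: q0 h=16  …......[.]oooo..…
t=13: q1 h=15  …......[.]ooooo.…
t=14: q1 h=16  …......[o]oooo..…
t=15: q0 h=15  …......[.]ooooo.…
t=16: q1 h=14  …......[.]oooooo…
t=17: q1 h=15  …......[o]ooooo.…
t=18: q0 h=14  …......[.]oooooo…
t=19: q1 h=13  …......[.]oooooo…
t=20: q1 h=14  …......[o]oooooo…
t=21: q0 h=13  …......[.]oooooo…
t=22: q1 h=12  …......[.]oooooo…
t=23: q1 h=13  …......[o]oooooo…
t=24: q0 h=12  …......[.]oooooo…
t=25: q1 h=11  …......[.]oooooo…
t=26: q1 h=12  …......[o]oooooo…
t=27: q0 h=11  …......[.]oooooo…
t=28: q1 h=10  …......[.]oooooo…
t=29: q1 h=11  …......[o]oooooo…
t=30: q0 h=10  …......[.]oooooo…
t=31: q1 h= 9  …......[.]oooooo…
t=32: q1 h=10  …......[o]oooooo…

10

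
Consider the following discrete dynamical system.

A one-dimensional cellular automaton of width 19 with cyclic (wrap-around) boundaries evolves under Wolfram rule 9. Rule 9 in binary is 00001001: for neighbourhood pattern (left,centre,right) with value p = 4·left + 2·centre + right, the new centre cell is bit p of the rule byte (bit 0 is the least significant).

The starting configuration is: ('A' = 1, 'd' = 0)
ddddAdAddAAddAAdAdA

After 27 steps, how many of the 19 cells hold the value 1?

7

step 0: ddddAdAddAAddAAdAdA
step 1: dAAddddddAdddAddddd
step 2: dAddAAAAdddAdddAAAA
step 3: ddddAddddAdddAdAddd
step 4: AAAdddAAdddAdddddAA
step 5: ddddAdAddAdddAAAdAd
step 6: AAAddddddddAdAddddd
step 7: AdddAAAAAAdddddAAAd
step 8: ddAdAddddddAAAdAddd
step 9: AdddddAAAAdAdddddAA
step 10: ddAAAdAddddddAAAdAd
step 11: AdAdddddAAAAdAddddd
step 12: ddddAAAdAddddddAAAd
step 13: AAAdAdddddAAAAdAddd
step 14: AdddddAAAdAddddddAd
step 15: ddAAAdAdddddAAAAddd
step 16: AdAdddddAAAdAddddAA
step 17: ddddAAAdAdddddAAdAd
step 18: AAAdAdddddAAAdAdddd
step 19: AdddddAAAdAdddddAAd
step 20: ddAAAdAdddddAAAdAdd
step 21: AdAdddddAAAdAdddddA
step 22: ddddAAAdAdddddAAAdA
step 23: dAAdAdddddAAAdAdddd
step 24: dAddddAAAdAdddddAAA
step 25: dddAAdAdddddAAAdAdd
step 26: AAdAddddAAAdAdddddA
step 27: dddddAAdAdddddAAAdA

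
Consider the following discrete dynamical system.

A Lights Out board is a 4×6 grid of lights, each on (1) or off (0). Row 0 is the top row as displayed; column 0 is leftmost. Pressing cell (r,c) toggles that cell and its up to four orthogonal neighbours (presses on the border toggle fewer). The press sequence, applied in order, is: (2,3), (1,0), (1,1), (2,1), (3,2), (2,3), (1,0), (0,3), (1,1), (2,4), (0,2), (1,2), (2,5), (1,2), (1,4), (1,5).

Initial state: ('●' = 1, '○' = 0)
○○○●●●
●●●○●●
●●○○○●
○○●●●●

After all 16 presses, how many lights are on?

6

k=0  ○○○●●●
●●●○●●
●●○○○●
○○●●●●
k=1  ○○○●●●
●●●●●●
●●●●●●
○○●○●●
k=2  ●○○●●●
○○●●●●
○●●●●●
○○●○●●
k=3  ●●○●●●
●●○●●●
○○●●●●
○○●○●●
k=4  ●●○●●●
●○○●●●
●●○●●●
○●●○●●
k=5  ●●○●●●
●○○●●●
●●●●●●
○○○●●●
k=6  ●●○●●●
●○○○●●
●●○○○●
○○○○●●
k=7  ○●○●●●
○●○○●●
○●○○○●
○○○○●●
k=8  ○●●○○●
○●○●●●
○●○○○●
○○○○●●
k=9  ○○●○○●
●○●●●●
○○○○○●
○○○○●●
k=10  ○○●○○●
●○●●○●
○○○●●○
○○○○○●
k=11  ○●○●○●
●○○●○●
○○○●●○
○○○○○●
k=12  ○●●●○●
●●●○○●
○○●●●○
○○○○○●
k=13  ○●●●○●
●●●○○○
○○●●○●
○○○○○○
k=14  ○●○●○●
●○○●○○
○○○●○●
○○○○○○
k=15  ○●○●●●
●○○○●●
○○○●●●
○○○○○○
k=16  ○●○●●○
●○○○○○
○○○●●○
○○○○○○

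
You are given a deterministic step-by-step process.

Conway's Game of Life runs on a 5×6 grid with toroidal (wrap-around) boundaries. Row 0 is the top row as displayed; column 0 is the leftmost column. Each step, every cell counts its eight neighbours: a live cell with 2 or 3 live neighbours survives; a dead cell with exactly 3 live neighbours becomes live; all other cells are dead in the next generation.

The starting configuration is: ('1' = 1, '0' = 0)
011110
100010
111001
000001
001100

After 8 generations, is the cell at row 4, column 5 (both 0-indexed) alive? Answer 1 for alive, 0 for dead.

0

gen 0: 011110
100010
111001
000001
001100
gen 1: 010011
000010
010010
000111
010000
gen 2: 100011
100110
000000
101111
001100
gen 3: 111000
100110
111000
011011
001000
gen 4: 101001
000100
000000
000001
000001
gen 5: 100011
000000
000000
000000
000011
gen 6: 100010
000001
000000
000000
100010
gen 7: 100010
000001
000000
000000
000000
gen 8: 000001
000001
000000
000000
000000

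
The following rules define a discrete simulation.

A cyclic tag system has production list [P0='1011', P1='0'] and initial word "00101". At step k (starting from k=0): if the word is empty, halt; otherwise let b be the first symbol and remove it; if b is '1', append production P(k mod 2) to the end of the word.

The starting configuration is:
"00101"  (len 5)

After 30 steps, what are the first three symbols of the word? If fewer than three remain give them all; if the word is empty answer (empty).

k=0  "00101"  (len 5)
k=1  "0101"  (len 4)
k=2  "101"  (len 3)
k=3  "011011"  (len 6)
k=4  "11011"  (len 5)
k=5  "10111011"  (len 8)
k=6  "01110110"  (len 8)
k=7  "1110110"  (len 7)
k=8  "1101100"  (len 7)
k=9  "1011001011"  (len 10)
k=10  "0110010110"  (len 10)
k=11  "110010110"  (len 9)
k=12  "100101100"  (len 9)
k=13  "001011001011"  (len 12)
k=14  "01011001011"  (len 11)
k=15  "1011001011"  (len 10)
k=16  "0110010110"  (len 10)
k=17  "110010110"  (len 9)
k=18  "100101100"  (len 9)
k=19  "001011001011"  (len 12)
k=20  "01011001011"  (len 11)
k=21  "1011001011"  (len 10)
k=22  "0110010110"  (len 10)
k=23  "110010110"  (len 9)
k=24  "100101100"  (len 9)
k=25  "001011001011"  (len 12)
k=26  "01011001011"  (len 11)
k=27  "1011001011"  (len 10)
k=28  "0110010110"  (len 10)
k=29  "110010110"  (len 9)
k=30  "100101100"  (len 9)

100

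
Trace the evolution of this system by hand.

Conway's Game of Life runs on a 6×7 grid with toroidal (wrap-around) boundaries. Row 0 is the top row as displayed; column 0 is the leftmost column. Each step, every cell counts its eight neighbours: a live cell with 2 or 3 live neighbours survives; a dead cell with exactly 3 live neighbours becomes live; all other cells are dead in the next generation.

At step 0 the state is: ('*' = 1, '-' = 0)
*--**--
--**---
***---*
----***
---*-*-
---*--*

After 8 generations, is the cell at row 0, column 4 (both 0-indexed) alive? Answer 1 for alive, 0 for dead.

0

k=0  *--**--
--**---
***---*
----***
---*-*-
---*--*
k=1  ----*--
----*-*
***-*-*
-****--
---*---
--**-**
k=2  ----*-*
-*--*-*
----*-*
----**-
-*---*-
--**-*-
k=3  *-*-*-*
---**-*
*--**-*
----*-*
--**-**
--**-**
k=4  ***----
-**----
*-----*
--*----
*-*----
-------
k=5  *-*----
--*---*
*-*----
*-----*
-*-----
*-*----
k=6  *-**--*
*-**--*
*------
*-----*
-*----*
*-*----
k=7  -------
--**---
-------
-*----*
-*----*
--**---
k=8  -------
-------
--*----
-------
-*-----
--*----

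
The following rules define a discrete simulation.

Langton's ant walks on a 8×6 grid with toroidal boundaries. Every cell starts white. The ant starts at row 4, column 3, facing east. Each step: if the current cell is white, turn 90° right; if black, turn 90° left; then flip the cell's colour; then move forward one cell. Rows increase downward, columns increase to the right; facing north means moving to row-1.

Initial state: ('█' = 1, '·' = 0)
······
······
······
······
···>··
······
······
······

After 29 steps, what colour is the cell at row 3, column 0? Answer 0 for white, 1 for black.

step 0: ······
······
······
······
···>··
······
······
······
step 1: ······
······
······
······
···█··
···v··
······
······
step 2: ······
······
······
······
···█··
··<█··
······
······
step 3: ······
······
······
······
··^█··
··██··
······
······
step 4: ······
······
······
······
··█>··
··██··
······
······
step 5: ······
······
······
···^··
··█···
··██··
······
······
step 6: ······
······
······
···█>·
··█···
··██··
······
······
step 7: ······
······
······
···██·
··█·v·
··██··
······
······
step 8: ······
······
······
···██·
··█<█·
··██··
······
······
step 9: ······
······
······
···^█·
··███·
··██··
······
······
step 10: ······
······
······
··<·█·
··███·
··██··
······
······
step 11: ······
······
··^···
··█·█·
··███·
··██··
······
······
step 12: ······
······
··█>··
··█·█·
··███·
··██··
······
······
step 13: ······
······
··██··
··█v█·
··███·
··██··
······
······
step 14: ······
······
··██··
··<██·
··███·
··██··
······
······
step 15: ······
······
··██··
···██·
··v██·
··██··
······
······
step 16: ······
······
··██··
···██·
···>█·
··██··
······
······
step 17: ······
······
··██··
···^█·
····█·
··██··
······
······
step 18: ······
······
··██··
··<·█·
····█·
··██··
······
······
step 19: ······
······
··^█··
··█·█·
····█·
··██··
······
······
step 20: ······
······
·<·█··
··█·█·
····█·
··██··
······
······
step 21: ······
·^····
·█·█··
··█·█·
····█·
··██··
······
······
step 22: ······
·█>···
·█·█··
··█·█·
····█·
··██··
······
······
step 23: ······
·██···
·█v█··
··█·█·
····█·
··██··
······
······
step 24: ······
·██···
·<██··
··█·█·
····█·
··██··
······
······
step 25: ······
·██···
··██··
·v█·█·
····█·
··██··
······
······
step 26: ······
·██···
··██··
<██·█·
····█·
··██··
······
······
step 27: ······
·██···
^·██··
███·█·
····█·
··██··
······
······
step 28: ······
·██···
█>██··
███·█·
····█·
··██··
······
······
step 29: ······
·██···
████··
█v█·█·
····█·
··██··
······
······

1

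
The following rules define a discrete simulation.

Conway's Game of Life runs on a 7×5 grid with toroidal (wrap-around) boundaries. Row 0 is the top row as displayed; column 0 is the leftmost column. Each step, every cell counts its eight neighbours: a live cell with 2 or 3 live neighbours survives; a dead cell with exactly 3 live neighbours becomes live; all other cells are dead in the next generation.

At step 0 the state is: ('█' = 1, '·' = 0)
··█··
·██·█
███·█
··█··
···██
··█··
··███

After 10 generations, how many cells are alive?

step 0: ··█··
·██·█
███·█
··█··
···██
··█··
··███
step 1: █···█
····█
····█
··█··
··██·
··█··
·██··
step 2: ██·██
···██
···█·
··█··
·███·
·····
████·
step 3: ·····
·····
··███
·█···
·███·
█···█
···█·
step 4: ·····
···█·
··██·
██··█
·████
██··█
····█
step 5: ·····
··██·
████·
·····
·····
·█···
····█
step 6: ···█·
···██
·█·██
·██··
·····
·····
·····
step 7: ···██
█····
·█··█
████·
·····
·····
·····
step 8: ····█
█··█·
···██
█████
·██··
·····
·····
step 9: ····█
█··█·
·····
·····
····█
·····
·····
step 10: ····█
····█
·····
·····
·····
·····
·····

2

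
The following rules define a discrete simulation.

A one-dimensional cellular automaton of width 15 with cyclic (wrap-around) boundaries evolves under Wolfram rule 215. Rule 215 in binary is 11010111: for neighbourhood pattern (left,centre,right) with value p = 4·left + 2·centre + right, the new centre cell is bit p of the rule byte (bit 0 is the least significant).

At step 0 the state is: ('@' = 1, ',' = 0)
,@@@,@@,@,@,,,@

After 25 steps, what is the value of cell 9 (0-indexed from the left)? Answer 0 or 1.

0

step 0: ,@@@,@@,@,@,,,@
step 1: ,,@@,,@,@,@@@@@
step 2: @@,@@@@,@,,@@@@
step 3: @@,,@@@,@@@,@@@
step 4: @@@@,@@,,@@,,@@
step 5: @@@@,,@@@,@@@,@
step 6: @@@@@@,@@,,@@,,
step 7: ,@@@@@,,@@@,@@@
step 8: ,,@@@@@@,@@,,@@
step 9: @@,@@@@@,,@@@,@
step 10: @@,,@@@@@@,@@,,
step 11: ,@@@,@@@@@,,@@@
step 12: ,,@@,,@@@@@@,@@
step 13: @@,@@@,@@@@@,,@
step 14: @@,,@@,,@@@@@@,
step 15: ,@@@,@@@,@@@@@,
step 16: @,@@,,@@,,@@@@@
step 17: @,,@@@,@@@,@@@@
step 18: @@@,@@,,@@,,@@@
step 19: @@@,,@@@,@@@,@@
step 20: @@@@@,@@,,@@,,@
step 21: @@@@@,,@@@,@@@,
step 22: ,@@@@@@,@@,,@@,
step 23: @,@@@@@,,@@@,@@
step 24: @,,@@@@@@,@@,,@
step 25: @@@,@@@@@,,@@@,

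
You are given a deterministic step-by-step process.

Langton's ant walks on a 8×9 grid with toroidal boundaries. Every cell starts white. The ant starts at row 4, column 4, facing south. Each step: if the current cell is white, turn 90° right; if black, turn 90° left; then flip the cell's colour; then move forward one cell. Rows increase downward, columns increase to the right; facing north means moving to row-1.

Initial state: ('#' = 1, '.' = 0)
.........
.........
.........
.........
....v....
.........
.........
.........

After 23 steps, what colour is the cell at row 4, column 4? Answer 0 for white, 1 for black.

0

[0] .........
.........
.........
.........
....v....
.........
.........
.........
[1] .........
.........
.........
.........
...<#....
.........
.........
.........
[2] .........
.........
.........
...^.....
...##....
.........
.........
.........
[3] .........
.........
.........
...#>....
...##....
.........
.........
.........
[4] .........
.........
.........
...##....
...#v....
.........
.........
.........
[5] .........
.........
.........
...##....
...#.>...
.........
.........
.........
[6] .........
.........
.........
...##....
...#.#...
.....v...
.........
.........
[7] .........
.........
.........
...##....
...#.#...
....<#...
.........
.........
[8] .........
.........
.........
...##....
...#^#...
....##...
.........
.........
[9] .........
.........
.........
...##....
...##>...
....##...
.........
.........
[10] .........
.........
.........
...##^...
...##....
....##...
.........
.........
[11] .........
.........
.........
...###>..
...##....
....##...
.........
.........
[12] .........
.........
.........
...####..
...##.v..
....##...
.........
.........
[13] .........
.........
.........
...####..
...##<#..
....##...
.........
.........
[14] .........
.........
.........
...##^#..
...####..
....##...
.........
.........
[15] .........
.........
.........
...#<.#..
...####..
....##...
.........
.........
[16] .........
.........
.........
...#..#..
...#v##..
....##...
.........
.........
[17] .........
.........
.........
...#..#..
...#.>#..
....##...
.........
.........
[18] .........
.........
.........
...#.^#..
...#..#..
....##...
.........
.........
[19] .........
.........
.........
...#.#>..
...#..#..
....##...
.........
.........
[20] .........
.........
......^..
...#.#...
...#..#..
....##...
.........
.........
[21] .........
.........
......#>.
...#.#...
...#..#..
....##...
.........
.........
[22] .........
.........
......##.
...#.#.v.
...#..#..
....##...
.........
.........
[23] .........
.........
......##.
...#.#<#.
...#..#..
....##...
.........
.........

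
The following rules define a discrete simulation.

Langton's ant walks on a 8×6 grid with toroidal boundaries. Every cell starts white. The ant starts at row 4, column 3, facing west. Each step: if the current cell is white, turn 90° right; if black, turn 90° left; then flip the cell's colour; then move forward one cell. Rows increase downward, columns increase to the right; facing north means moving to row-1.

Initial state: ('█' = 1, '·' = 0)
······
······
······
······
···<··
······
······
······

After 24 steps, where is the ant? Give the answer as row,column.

[0] ······
······
······
······
···<··
······
······
······
[1] ······
······
······
···^··
···█··
······
······
······
[2] ······
······
······
···█>·
···█··
······
······
······
[3] ······
······
······
···██·
···█v·
······
······
······
[4] ······
······
······
···██·
···<█·
······
······
······
[5] ······
······
······
···██·
····█·
···v··
······
······
[6] ······
······
······
···██·
····█·
··<█··
······
······
[7] ······
······
······
···██·
··^·█·
··██··
······
······
[8] ······
······
······
···██·
··█>█·
··██··
······
······
[9] ······
······
······
···██·
··███·
··█v··
······
······
[10] ······
······
······
···██·
··███·
··█·>·
······
······
[11] ······
······
······
···██·
··███·
··█·█·
····v·
······
[12] ······
······
······
···██·
··███·
··█·█·
···<█·
······
[13] ······
······
······
···██·
··███·
··█^█·
···██·
······
[14] ······
······
······
···██·
··███·
··██>·
···██·
······
[15] ······
······
······
···██·
··██^·
··██··
···██·
······
[16] ······
······
······
···██·
··█<··
··██··
···██·
······
[17] ······
······
······
···██·
··█···
··█v··
···██·
······
[18] ······
······
······
···██·
··█···
··█·>·
···██·
······
[19] ······
······
······
···██·
··█···
··█·█·
···█v·
······
[20] ······
······
······
···██·
··█···
··█·█·
···█·>
······
[21] ······
······
······
···██·
··█···
··█·█·
···█·█
·····v
[22] ······
······
······
···██·
··█···
··█·█·
···█·█
····<█
[23] ······
······
······
···██·
··█···
··█·█·
···█^█
····██
[24] ······
······
······
···██·
··█···
··█·█·
···██>
····██

6,5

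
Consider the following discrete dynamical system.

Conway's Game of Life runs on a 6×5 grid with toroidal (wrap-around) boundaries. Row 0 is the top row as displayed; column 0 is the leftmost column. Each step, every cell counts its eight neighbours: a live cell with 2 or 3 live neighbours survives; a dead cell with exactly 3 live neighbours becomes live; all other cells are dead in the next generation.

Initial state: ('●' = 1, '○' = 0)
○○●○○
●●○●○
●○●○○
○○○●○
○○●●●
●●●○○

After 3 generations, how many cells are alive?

0) ○○●○○
●●○●○
●○●○○
○○○●○
○○●●●
●●●○○
1) ○○○●●
●○○●●
●○●●○
○●○○○
●○○○●
●○○○●
2) ○○○○○
●●○○○
●○●●○
○●●●○
○●○○●
○○○○○
3) ○○○○○
●●●○●
●○○●○
○○○○○
●●○●○
○○○○○

9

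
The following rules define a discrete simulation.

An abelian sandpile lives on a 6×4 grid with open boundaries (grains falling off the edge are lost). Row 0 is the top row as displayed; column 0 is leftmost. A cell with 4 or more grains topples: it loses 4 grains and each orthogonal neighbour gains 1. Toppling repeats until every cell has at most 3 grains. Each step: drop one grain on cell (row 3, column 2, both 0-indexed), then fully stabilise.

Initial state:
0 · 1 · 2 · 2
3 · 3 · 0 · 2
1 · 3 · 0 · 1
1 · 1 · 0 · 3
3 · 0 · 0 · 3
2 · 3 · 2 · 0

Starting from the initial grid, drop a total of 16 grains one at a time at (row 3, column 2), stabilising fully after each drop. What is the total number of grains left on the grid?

step 0: 0 · 1 · 2 · 2
3 · 3 · 0 · 2
1 · 3 · 0 · 1
1 · 1 · 0 · 3
3 · 0 · 0 · 3
2 · 3 · 2 · 0
step 1: 0 · 1 · 2 · 2
3 · 3 · 0 · 2
1 · 3 · 0 · 1
1 · 1 · 1 · 3
3 · 0 · 0 · 3
2 · 3 · 2 · 0
step 2: 0 · 1 · 2 · 2
3 · 3 · 0 · 2
1 · 3 · 0 · 1
1 · 1 · 2 · 3
3 · 0 · 0 · 3
2 · 3 · 2 · 0
step 3: 0 · 1 · 2 · 2
3 · 3 · 0 · 2
1 · 3 · 0 · 1
1 · 1 · 3 · 3
3 · 0 · 0 · 3
2 · 3 · 2 · 0
step 4: 0 · 1 · 2 · 2
3 · 3 · 0 · 2
1 · 3 · 1 · 2
1 · 2 · 1 · 1
3 · 0 · 2 · 0
2 · 3 · 2 · 1
step 5: 0 · 1 · 2 · 2
3 · 3 · 0 · 2
1 · 3 · 1 · 2
1 · 2 · 2 · 1
3 · 0 · 2 · 0
2 · 3 · 2 · 1
step 6: 0 · 1 · 2 · 2
3 · 3 · 0 · 2
1 · 3 · 1 · 2
1 · 2 · 3 · 1
3 · 0 · 2 · 0
2 · 3 · 2 · 1
step 7: 0 · 1 · 2 · 2
3 · 3 · 0 · 2
1 · 3 · 2 · 2
1 · 3 · 0 · 2
3 · 0 · 3 · 0
2 · 3 · 2 · 1
step 8: 0 · 1 · 2 · 2
3 · 3 · 0 · 2
1 · 3 · 2 · 2
1 · 3 · 1 · 2
3 · 0 · 3 · 0
2 · 3 · 2 · 1
step 9: 0 · 1 · 2 · 2
3 · 3 · 0 · 2
1 · 3 · 2 · 2
1 · 3 · 2 · 2
3 · 0 · 3 · 0
2 · 3 · 2 · 1
step 10: 0 · 1 · 2 · 2
3 · 3 · 0 · 2
1 · 3 · 2 · 2
1 · 3 · 3 · 2
3 · 0 · 3 · 0
2 · 3 · 2 · 1
step 11: 1 · 2 · 2 · 2
0 · 1 · 2 · 2
3 · 2 · 0 · 3
2 · 1 · 3 · 3
3 · 2 · 0 · 1
2 · 3 · 3 · 1
step 12: 1 · 2 · 2 · 2
0 · 1 · 2 · 3
3 · 2 · 2 · 0
2 · 2 · 1 · 1
3 · 2 · 1 · 2
2 · 3 · 3 · 1
step 13: 1 · 2 · 2 · 2
0 · 1 · 2 · 3
3 · 2 · 2 · 0
2 · 2 · 2 · 1
3 · 2 · 1 · 2
2 · 3 · 3 · 1
step 14: 1 · 2 · 2 · 2
0 · 1 · 2 · 3
3 · 2 · 2 · 0
2 · 2 · 3 · 1
3 · 2 · 1 · 2
2 · 3 · 3 · 1
step 15: 1 · 2 · 2 · 2
0 · 1 · 2 · 3
3 · 2 · 3 · 0
2 · 3 · 0 · 2
3 · 2 · 2 · 2
2 · 3 · 3 · 1
step 16: 1 · 2 · 2 · 2
0 · 1 · 2 · 3
3 · 2 · 3 · 0
2 · 3 · 1 · 2
3 · 2 · 2 · 2
2 · 3 · 3 · 1

47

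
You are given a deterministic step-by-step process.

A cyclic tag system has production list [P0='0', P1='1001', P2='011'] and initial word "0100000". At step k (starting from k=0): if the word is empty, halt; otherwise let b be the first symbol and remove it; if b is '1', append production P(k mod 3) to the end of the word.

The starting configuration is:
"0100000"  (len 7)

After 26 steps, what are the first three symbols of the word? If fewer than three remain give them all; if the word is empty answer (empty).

001

step 0: "0100000"  (len 7)
step 1: "100000"  (len 6)
step 2: "000001001"  (len 9)
step 3: "00001001"  (len 8)
step 4: "0001001"  (len 7)
step 5: "001001"  (len 6)
step 6: "01001"  (len 5)
step 7: "1001"  (len 4)
step 8: "0011001"  (len 7)
step 9: "011001"  (len 6)
step 10: "11001"  (len 5)
step 11: "10011001"  (len 8)
step 12: "0011001011"  (len 10)
step 13: "011001011"  (len 9)
step 14: "11001011"  (len 8)
step 15: "1001011011"  (len 10)
step 16: "0010110110"  (len 10)
step 17: "010110110"  (len 9)
step 18: "10110110"  (len 8)
step 19: "01101100"  (len 8)
step 20: "1101100"  (len 7)
step 21: "101100011"  (len 9)
step 22: "011000110"  (len 9)
step 23: "11000110"  (len 8)
step 24: "1000110011"  (len 10)
step 25: "0001100110"  (len 10)
step 26: "001100110"  (len 9)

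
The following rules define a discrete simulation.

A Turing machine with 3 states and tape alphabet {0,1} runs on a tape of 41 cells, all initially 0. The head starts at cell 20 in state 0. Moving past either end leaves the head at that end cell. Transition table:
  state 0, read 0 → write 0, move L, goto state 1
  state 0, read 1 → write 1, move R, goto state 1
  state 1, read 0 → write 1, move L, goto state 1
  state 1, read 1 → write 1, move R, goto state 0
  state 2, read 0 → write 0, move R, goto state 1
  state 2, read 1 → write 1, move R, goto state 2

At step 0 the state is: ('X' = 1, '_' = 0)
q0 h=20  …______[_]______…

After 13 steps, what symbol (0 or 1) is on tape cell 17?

1

step 0: q0 h=20  …______[_]______…
step 1: q1 h=19  …______[_]______…
step 2: q1 h=18  …______[_]X_____…
step 3: q1 h=17  …______[_]XX____…
step 4: q1 h=16  …______[_]XXX___…
step 5: q1 h=15  …______[_]XXXX__…
step 6: q1 h=14  …______[_]XXXXX_…
step 7: q1 h=13  …______[_]XXXXXX…
step 8: q1 h=12  …______[_]XXXXXX…
step 9: q1 h=11  …______[_]XXXXXX…
step 10: q1 h=10  …______[_]XXXXXX…
step 11: q1 h= 9  …______[_]XXXXXX…
step 12: q1 h= 8  …______[_]XXXXXX…
step 13: q1 h= 7  …______[_]XXXXXX…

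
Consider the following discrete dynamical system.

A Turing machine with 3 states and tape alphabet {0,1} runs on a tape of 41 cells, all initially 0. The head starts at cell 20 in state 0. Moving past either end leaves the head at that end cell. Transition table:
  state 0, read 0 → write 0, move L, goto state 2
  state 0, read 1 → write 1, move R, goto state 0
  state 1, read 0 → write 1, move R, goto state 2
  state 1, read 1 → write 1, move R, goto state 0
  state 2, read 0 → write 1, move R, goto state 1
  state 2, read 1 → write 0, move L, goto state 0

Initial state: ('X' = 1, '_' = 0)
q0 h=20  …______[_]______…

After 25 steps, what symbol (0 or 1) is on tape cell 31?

1

k=0  q0 h=20  …______[_]______…
k=1  q2 h=19  …______[_]______…
k=2  q1 h=20  …_____X[_]______…
k=3  q2 h=21  …____XX[_]______…
k=4  q1 h=22  …___XXX[_]______…
k=5  q2 h=23  …__XXXX[_]______…
k=6  q1 h=24  …_XXXXX[_]______…
k=7  q2 h=25  …XXXXXX[_]______…
k=8  q1 h=26  …XXXXXX[_]______…
k=9  q2 h=27  …XXXXXX[_]______…
k=10  q1 h=28  …XXXXXX[_]______…
k=11  q2 h=29  …XXXXXX[_]______…
k=12  q1 h=30  …XXXXXX[_]______…
k=13  q2 h=31  …XXXXXX[_]______…
k=14  q1 h=32  …XXXXXX[_]______…
k=15  q2 h=33  …XXXXXX[_]______…
k=16  q1 h=34  …XXXXXX[_]______|
k=17  q2 h=35  …XXXXXX[_]_____|
k=18  q1 h=36  …XXXXXX[_]____|
k=19  q2 h=37  …XXXXXX[_]___|
k=20  q1 h=38  …XXXXXX[_]__|
k=21  q2 h=39  …XXXXXX[_]_|
k=22  q1 h=40  …XXXXXX[_]|
k=23  q2 h=40  …XXXXXX[X]|
k=24  q0 h=39  …XXXXXX[X]_|
k=25  q0 h=40  …XXXXXX[_]|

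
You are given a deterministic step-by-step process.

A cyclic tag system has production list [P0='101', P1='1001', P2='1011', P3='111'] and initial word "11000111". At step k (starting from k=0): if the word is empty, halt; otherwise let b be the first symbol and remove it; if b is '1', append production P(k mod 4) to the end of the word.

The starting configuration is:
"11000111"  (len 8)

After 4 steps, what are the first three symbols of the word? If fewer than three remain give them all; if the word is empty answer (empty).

011

step 0: "11000111"  (len 8)
step 1: "1000111101"  (len 10)
step 2: "0001111011001"  (len 13)
step 3: "001111011001"  (len 12)
step 4: "01111011001"  (len 11)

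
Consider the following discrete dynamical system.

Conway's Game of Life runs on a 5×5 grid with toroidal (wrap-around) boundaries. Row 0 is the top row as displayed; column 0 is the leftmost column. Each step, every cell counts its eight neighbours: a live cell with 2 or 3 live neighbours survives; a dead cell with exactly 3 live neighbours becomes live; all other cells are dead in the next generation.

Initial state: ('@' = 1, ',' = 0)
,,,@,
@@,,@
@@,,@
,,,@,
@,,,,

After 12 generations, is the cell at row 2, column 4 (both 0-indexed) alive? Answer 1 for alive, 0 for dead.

0) ,,,@,
@@,,@
@@,,@
,,,@,
@,,,,
1) ,@,,,
,@@@,
,@@@,
,@,,,
,,,,@
2) @@,@,
@,,@,
@,,@,
@@,@,
@,,,,
3) @@@,,
@,,@,
@,,@,
@@@,,
,,,,,
4) @@@,@
@,,@,
@,,@,
@@@,@
,,,,,
5) @@@@@
,,,@,
,,,@,
@@@@@
,,,,,
6) @@@@@
@@,,,
@@,,,
@@@@@
,,,,,
7) ,,@@@
,,,@,
,,,@,
,,@@@
,,,,,
8) ,,@@@
,,,,,
,,,,,
,,@@@
,,,,,
9) ,,,@,
,,,@,
,,,@,
,,,@,
,,,,,
10) ,,,,,
,,@@@
,,@@@
,,,,,
,,,,,
11) ,,,@,
,,@,@
,,@,@
,,,@,
,,,,,
12) ,,,@,
,,@,@
,,@,@
,,,@,
,,,,,

1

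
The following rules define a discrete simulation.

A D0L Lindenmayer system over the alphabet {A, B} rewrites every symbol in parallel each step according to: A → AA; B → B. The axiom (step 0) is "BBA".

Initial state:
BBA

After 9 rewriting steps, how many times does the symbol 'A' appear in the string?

512

step 0: BBA
step 1: BBAA
step 2: BBAAAA
step 3: BBAAAAAAAA
step 4: BBAAAAAAAAAAAAAAAA
step 5: BBAAAAAAAAAAAAAAAAAAAAAAAAAAAAAAAA
step 6: BBAAAAAAAAAAAAAAAAAAAAAAAAAAAAAAAAAAAAAAAAAAAAAAAAAAAAAAAAAAAAAAAA
step 7: BBAAAAAAAAAAAAAAAAAAAAAAAAAAAAAAAAAAAAAAAAAAAAAAAAAAAAAAAA…AAAAAAAAAAAAAAAAAAAAAAAAAAAAAAAAAAAAAAAAAAAAAAAAAAAAAAAAAA  (len 130)
step 8: BBAAAAAAAAAAAAAAAAAAAAAAAAAAAAAAAAAAAAAAAAAAAAAAAAAAAAAAAA…AAAAAAAAAAAAAAAAAAAAAAAAAAAAAAAAAAAAAAAAAAAAAAAAAAAAAAAAAA  (len 258)
step 9: BBAAAAAAAAAAAAAAAAAAAAAAAAAAAAAAAAAAAAAAAAAAAAAAAAAAAAAAAA…AAAAAAAAAAAAAAAAAAAAAAAAAAAAAAAAAAAAAAAAAAAAAAAAAAAAAAAAAA  (len 514)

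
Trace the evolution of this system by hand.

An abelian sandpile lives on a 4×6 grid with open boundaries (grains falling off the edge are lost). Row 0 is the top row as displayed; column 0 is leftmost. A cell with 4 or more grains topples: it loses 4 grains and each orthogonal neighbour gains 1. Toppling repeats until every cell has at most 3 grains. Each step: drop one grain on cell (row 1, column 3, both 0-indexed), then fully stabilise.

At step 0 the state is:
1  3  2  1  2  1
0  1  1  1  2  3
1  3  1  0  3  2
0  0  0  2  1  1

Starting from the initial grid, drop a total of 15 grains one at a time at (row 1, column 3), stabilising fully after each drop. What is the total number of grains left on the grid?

40

gen 0: 1  3  2  1  2  1
0  1  1  1  2  3
1  3  1  0  3  2
0  0  0  2  1  1
gen 1: 1  3  2  1  2  1
0  1  1  2  2  3
1  3  1  0  3  2
0  0  0  2  1  1
gen 2: 1  3  2  1  2  1
0  1  1  3  2  3
1  3  1  0  3  2
0  0  0  2  1  1
gen 3: 1  3  2  2  2  1
0  1  2  0  3  3
1  3  1  1  3  2
0  0  0  2  1  1
gen 4: 1  3  2  2  2  1
0  1  2  1  3  3
1  3  1  1  3  2
0  0  0  2  1  1
gen 5: 1  3  2  2  2  1
0  1  2  2  3  3
1  3  1  1  3  2
0  0  0  2  1  1
gen 6: 1  3  2  2  2  1
0  1  2  3  3  3
1  3  1  1  3  2
0  0  0  2  1  1
gen 7: 1  3  2  3  3  2
0  1  3  1  2  1
1  3  1  3  1  0
0  0  0  2  2  2
gen 8: 1  3  2  3  3  2
0  1  3  2  2  1
1  3  1  3  1  0
0  0  0  2  2  2
gen 9: 1  3  2  3  3  2
0  1  3  3  2  1
1  3  1  3  1  0
0  0  0  2  2  2
gen 10: 2  0  1  3  1  3
0  3  2  0  1  2
1  3  3  1  3  0
0  0  0  3  2  2
gen 11: 2  0  1  3  1  3
0  3  2  1  1  2
1  3  3  1  3  0
0  0  0  3  2  2
gen 12: 2  0  1  3  1  3
0  3  2  2  1  2
1  3  3  1  3  0
0  0  0  3  2  2
gen 13: 2  0  1  3  1  3
0  3  2  3  1  2
1  3  3  1  3  0
0  0  0  3  2  2
gen 14: 2  0  2  0  2  3
0  3  3  1  2  2
1  3  3  2  3  0
0  0  0  3  2  2
gen 15: 2  0  2  0  2  3
0  3  3  2  2  2
1  3  3  2  3  0
0  0  0  3  2  2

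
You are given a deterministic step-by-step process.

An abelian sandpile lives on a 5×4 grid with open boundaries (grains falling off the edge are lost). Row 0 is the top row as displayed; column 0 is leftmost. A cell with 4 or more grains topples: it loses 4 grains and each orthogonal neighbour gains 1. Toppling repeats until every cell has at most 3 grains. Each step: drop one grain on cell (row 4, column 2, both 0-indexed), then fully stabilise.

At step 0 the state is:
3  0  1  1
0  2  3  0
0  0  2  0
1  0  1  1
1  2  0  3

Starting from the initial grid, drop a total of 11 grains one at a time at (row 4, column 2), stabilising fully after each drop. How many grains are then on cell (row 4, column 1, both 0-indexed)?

1

step 0: 3  0  1  1
0  2  3  0
0  0  2  0
1  0  1  1
1  2  0  3
step 1: 3  0  1  1
0  2  3  0
0  0  2  0
1  0  1  1
1  2  1  3
step 2: 3  0  1  1
0  2  3  0
0  0  2  0
1  0  1  1
1  2  2  3
step 3: 3  0  1  1
0  2  3  0
0  0  2  0
1  0  1  1
1  2  3  3
step 4: 3  0  1  1
0  2  3  0
0  0  2  0
1  0  2  2
1  3  1  0
step 5: 3  0  1  1
0  2  3  0
0  0  2  0
1  0  2  2
1  3  2  0
step 6: 3  0  1  1
0  2  3  0
0  0  2  0
1  0  2  2
1  3  3  0
step 7: 3  0  1  1
0  2  3  0
0  0  2  0
1  1  3  2
2  0  1  1
step 8: 3  0  1  1
0  2  3  0
0  0  2  0
1  1  3  2
2  0  2  1
step 9: 3  0  1  1
0  2  3  0
0  0  2  0
1  1  3  2
2  0  3  1
step 10: 3  0  1  1
0  2  3  0
0  0  3  0
1  2  0  3
2  1  1  2
step 11: 3  0  1  1
0  2  3  0
0  0  3  0
1  2  0  3
2  1  2  2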